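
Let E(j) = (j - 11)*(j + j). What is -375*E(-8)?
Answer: -114000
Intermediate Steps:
E(j) = 2*j*(-11 + j) (E(j) = (-11 + j)*(2*j) = 2*j*(-11 + j))
-375*E(-8) = -750*(-8)*(-11 - 8) = -750*(-8)*(-19) = -375*304 = -114000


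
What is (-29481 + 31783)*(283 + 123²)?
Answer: 35478424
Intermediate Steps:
(-29481 + 31783)*(283 + 123²) = 2302*(283 + 15129) = 2302*15412 = 35478424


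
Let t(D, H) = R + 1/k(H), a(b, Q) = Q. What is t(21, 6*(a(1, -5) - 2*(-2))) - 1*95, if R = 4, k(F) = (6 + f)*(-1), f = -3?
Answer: -274/3 ≈ -91.333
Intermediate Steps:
k(F) = -3 (k(F) = (6 - 3)*(-1) = 3*(-1) = -3)
t(D, H) = 11/3 (t(D, H) = 4 + 1/(-3) = 4 - ⅓ = 11/3)
t(21, 6*(a(1, -5) - 2*(-2))) - 1*95 = 11/3 - 1*95 = 11/3 - 95 = -274/3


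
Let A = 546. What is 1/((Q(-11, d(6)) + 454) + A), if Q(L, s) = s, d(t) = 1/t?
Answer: 6/6001 ≈ 0.00099983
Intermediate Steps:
1/((Q(-11, d(6)) + 454) + A) = 1/((1/6 + 454) + 546) = 1/(2725/6 + 546) = 1/(6001/6) = 6/6001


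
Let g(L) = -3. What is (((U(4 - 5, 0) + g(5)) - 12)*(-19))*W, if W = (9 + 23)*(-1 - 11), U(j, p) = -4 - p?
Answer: -138624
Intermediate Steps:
W = -384 (W = 32*(-12) = -384)
(((U(4 - 5, 0) + g(5)) - 12)*(-19))*W = ((((-4 - 1*0) - 3) - 12)*(-19))*(-384) = ((((-4 + 0) - 3) - 12)*(-19))*(-384) = (((-4 - 3) - 12)*(-19))*(-384) = ((-7 - 12)*(-19))*(-384) = -19*(-19)*(-384) = 361*(-384) = -138624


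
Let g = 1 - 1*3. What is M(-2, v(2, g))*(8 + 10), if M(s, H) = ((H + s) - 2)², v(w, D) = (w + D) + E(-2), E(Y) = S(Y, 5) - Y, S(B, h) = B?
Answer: 288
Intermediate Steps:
E(Y) = 0 (E(Y) = Y - Y = 0)
g = -2 (g = 1 - 3 = -2)
v(w, D) = D + w (v(w, D) = (w + D) + 0 = (D + w) + 0 = D + w)
M(s, H) = (-2 + H + s)²
M(-2, v(2, g))*(8 + 10) = (-2 + (-2 + 2) - 2)²*(8 + 10) = (-2 + 0 - 2)²*18 = (-4)²*18 = 16*18 = 288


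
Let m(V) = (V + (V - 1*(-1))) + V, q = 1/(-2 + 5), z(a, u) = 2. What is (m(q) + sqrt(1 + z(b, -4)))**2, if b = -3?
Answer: (2 + sqrt(3))**2 ≈ 13.928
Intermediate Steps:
q = 1/3 ≈ 0.33333
m(V) = 1 + 3*V (m(V) = (V + (V + 1)) + V = (V + (1 + V)) + V = (1 + 2*V) + V = 1 + 3*V)
(m(q) + sqrt(1 + z(b, -4)))**2 = ((1 + 3*(1/3)) + sqrt(1 + 2))**2 = ((1 + 1) + sqrt(3))**2 = (2 + sqrt(3))**2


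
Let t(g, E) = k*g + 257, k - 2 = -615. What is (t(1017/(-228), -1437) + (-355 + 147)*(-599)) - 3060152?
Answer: -222875221/76 ≈ -2.9326e+6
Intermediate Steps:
k = -613 (k = 2 - 615 = -613)
t(g, E) = 257 - 613*g (t(g, E) = -613*g + 257 = 257 - 613*g)
(t(1017/(-228), -1437) + (-355 + 147)*(-599)) - 3060152 = ((257 - 623421/(-228)) + (-355 + 147)*(-599)) - 3060152 = ((257 - 623421*(-1)/228) - 208*(-599)) - 3060152 = ((257 - 613*(-339/76)) + 124592) - 3060152 = ((257 + 207807/76) + 124592) - 3060152 = (227339/76 + 124592) - 3060152 = 9696331/76 - 3060152 = -222875221/76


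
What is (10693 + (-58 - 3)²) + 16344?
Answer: 30758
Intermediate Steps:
(10693 + (-58 - 3)²) + 16344 = (10693 + (-61)²) + 16344 = (10693 + 3721) + 16344 = 14414 + 16344 = 30758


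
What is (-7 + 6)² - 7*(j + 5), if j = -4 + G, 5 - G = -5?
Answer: -76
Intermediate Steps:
G = 10 (G = 5 - 1*(-5) = 5 + 5 = 10)
j = 6 (j = -4 + 10 = 6)
(-7 + 6)² - 7*(j + 5) = (-7 + 6)² - 7*(6 + 5) = (-1)² - 7*11 = 1 - 1*77 = 1 - 77 = -76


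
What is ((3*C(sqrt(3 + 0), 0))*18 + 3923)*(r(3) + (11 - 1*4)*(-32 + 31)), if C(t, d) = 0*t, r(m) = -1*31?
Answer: -149074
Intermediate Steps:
r(m) = -31
C(t, d) = 0
((3*C(sqrt(3 + 0), 0))*18 + 3923)*(r(3) + (11 - 1*4)*(-32 + 31)) = ((3*0)*18 + 3923)*(-31 + (11 - 1*4)*(-32 + 31)) = (0*18 + 3923)*(-31 + (11 - 4)*(-1)) = (0 + 3923)*(-31 + 7*(-1)) = 3923*(-31 - 7) = 3923*(-38) = -149074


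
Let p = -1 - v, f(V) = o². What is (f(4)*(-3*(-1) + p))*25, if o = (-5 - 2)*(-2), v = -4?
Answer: 29400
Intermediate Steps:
o = 14 (o = -7*(-2) = 14)
f(V) = 196 (f(V) = 14² = 196)
p = 3 (p = -1 - 1*(-4) = -1 + 4 = 3)
(f(4)*(-3*(-1) + p))*25 = (196*(-3*(-1) + 3))*25 = (196*(3 + 3))*25 = (196*6)*25 = 1176*25 = 29400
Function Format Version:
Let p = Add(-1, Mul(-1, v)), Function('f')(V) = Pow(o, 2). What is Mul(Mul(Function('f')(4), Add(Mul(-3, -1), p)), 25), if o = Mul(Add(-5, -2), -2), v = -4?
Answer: 29400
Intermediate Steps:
o = 14 (o = Mul(-7, -2) = 14)
Function('f')(V) = 196 (Function('f')(V) = Pow(14, 2) = 196)
p = 3 (p = Add(-1, Mul(-1, -4)) = Add(-1, 4) = 3)
Mul(Mul(Function('f')(4), Add(Mul(-3, -1), p)), 25) = Mul(Mul(196, Add(Mul(-3, -1), 3)), 25) = Mul(Mul(196, Add(3, 3)), 25) = Mul(Mul(196, 6), 25) = Mul(1176, 25) = 29400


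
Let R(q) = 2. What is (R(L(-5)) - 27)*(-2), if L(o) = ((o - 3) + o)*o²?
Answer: 50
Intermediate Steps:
L(o) = o²*(-3 + 2*o) (L(o) = ((-3 + o) + o)*o² = (-3 + 2*o)*o² = o²*(-3 + 2*o))
(R(L(-5)) - 27)*(-2) = (2 - 27)*(-2) = -25*(-2) = 50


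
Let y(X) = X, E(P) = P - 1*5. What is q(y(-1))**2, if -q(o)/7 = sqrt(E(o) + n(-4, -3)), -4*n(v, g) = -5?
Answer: -931/4 ≈ -232.75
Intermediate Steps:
n(v, g) = 5/4 (n(v, g) = -1/4*(-5) = 5/4)
E(P) = -5 + P (E(P) = P - 5 = -5 + P)
q(o) = -7*sqrt(-15/4 + o) (q(o) = -7*sqrt((-5 + o) + 5/4) = -7*sqrt(-15/4 + o))
q(y(-1))**2 = (-7*sqrt(-15 + 4*(-1))/2)**2 = (-7*sqrt(-15 - 4)/2)**2 = (-7*I*sqrt(19)/2)**2 = -931/4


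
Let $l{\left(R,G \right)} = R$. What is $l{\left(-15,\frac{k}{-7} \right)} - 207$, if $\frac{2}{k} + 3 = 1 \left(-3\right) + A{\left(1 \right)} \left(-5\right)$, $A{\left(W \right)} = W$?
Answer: $-222$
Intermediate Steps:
$k = - \frac{2}{11}$ ($k = \frac{2}{-3 + \left(1 \left(-3\right) + 1 \left(-5\right)\right)} = \frac{2}{-3 - 8} = \frac{2}{-11} = 2 \left(- \frac{1}{11}\right) = - \frac{2}{11} \approx -0.18182$)
$l{\left(-15,\frac{k}{-7} \right)} - 207 = -15 - 207 = -222$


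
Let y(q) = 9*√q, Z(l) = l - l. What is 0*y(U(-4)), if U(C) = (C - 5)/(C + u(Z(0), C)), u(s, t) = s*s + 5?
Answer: 0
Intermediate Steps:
Z(l) = 0
u(s, t) = 5 + s² (u(s, t) = s² + 5 = 5 + s²)
U(C) = (-5 + C)/(5 + C) (U(C) = (C - 5)/(C + (5 + 0²)) = (-5 + C)/(C + (5 + 0)) = (-5 + C)/(C + 5) = (-5 + C)/(5 + C))
0*y(U(-4)) = 0*(9*√((-5 - 4)/(5 - 4))) = 0*(9*√(-9/1)) = 0*(9*√(1*(-9))) = 0*(9*√(-9)) = 0*(9*(3*I)) = 0*(27*I) = 0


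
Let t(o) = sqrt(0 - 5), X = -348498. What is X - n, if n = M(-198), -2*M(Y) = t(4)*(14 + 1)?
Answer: -348498 + 15*I*sqrt(5)/2 ≈ -3.485e+5 + 16.771*I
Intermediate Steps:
t(o) = I*sqrt(5) (t(o) = sqrt(-5) = I*sqrt(5))
M(Y) = -15*I*sqrt(5)/2 (M(Y) = -I*sqrt(5)*(14 + 1)/2 = -I*sqrt(5)*15/2 = -15*I*sqrt(5)/2)
n = -15*I*sqrt(5)/2 ≈ -16.771*I
X - n = -348498 - (-15)*I*sqrt(5)/2 = -348498 + 15*I*sqrt(5)/2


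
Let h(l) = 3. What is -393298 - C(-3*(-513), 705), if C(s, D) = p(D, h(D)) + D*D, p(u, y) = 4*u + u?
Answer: -893848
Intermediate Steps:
p(u, y) = 5*u
C(s, D) = D² + 5*D (C(s, D) = 5*D + D*D = 5*D + D² = D² + 5*D)
-393298 - C(-3*(-513), 705) = -393298 - 705*(5 + 705) = -393298 - 705*710 = -393298 - 1*500550 = -393298 - 500550 = -893848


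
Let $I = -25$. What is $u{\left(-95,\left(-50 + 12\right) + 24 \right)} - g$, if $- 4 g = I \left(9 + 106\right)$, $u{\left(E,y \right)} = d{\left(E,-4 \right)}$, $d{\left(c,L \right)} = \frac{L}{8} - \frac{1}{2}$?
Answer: $- \frac{2879}{4} \approx -719.75$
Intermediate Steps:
$d{\left(c,L \right)} = - \frac{1}{2} + \frac{L}{8}$ ($d{\left(c,L \right)} = L \frac{1}{8} - \frac{1}{2} = \frac{L}{8} - \frac{1}{2} = - \frac{1}{2} + \frac{L}{8}$)
$u{\left(E,y \right)} = -1$ ($u{\left(E,y \right)} = - \frac{1}{2} + \frac{1}{8} \left(-4\right) = - \frac{1}{2} - \frac{1}{2} = -1$)
$g = \frac{2875}{4}$ ($g = - \frac{\left(-25\right) \left(9 + 106\right)}{4} = - \frac{\left(-25\right) 115}{4} = \left(- \frac{1}{4}\right) \left(-2875\right) = \frac{2875}{4} \approx 718.75$)
$u{\left(-95,\left(-50 + 12\right) + 24 \right)} - g = -1 - \frac{2875}{4} = - \frac{2879}{4}$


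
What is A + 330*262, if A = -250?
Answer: 86210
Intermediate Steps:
A + 330*262 = -250 + 330*262 = -250 + 86460 = 86210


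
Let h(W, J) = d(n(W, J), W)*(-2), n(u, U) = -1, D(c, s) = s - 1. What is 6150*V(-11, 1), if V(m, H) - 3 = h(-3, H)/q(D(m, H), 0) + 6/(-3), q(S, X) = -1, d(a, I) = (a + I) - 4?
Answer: -92250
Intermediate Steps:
D(c, s) = -1 + s
d(a, I) = -4 + I + a (d(a, I) = (I + a) - 4 = -4 + I + a)
h(W, J) = 10 - 2*W (h(W, J) = (-4 + W - 1)*(-2) = (-5 + W)*(-2) = 10 - 2*W)
V(m, H) = -15 (V(m, H) = 3 + ((10 - 2*(-3))/(-1) + 6/(-3)) = 3 + ((10 + 6)*(-1) + 6*(-1/3)) = 3 + (16*(-1) - 2) = 3 + (-16 - 2) = 3 - 18 = -15)
6150*V(-11, 1) = 6150*(-15) = -92250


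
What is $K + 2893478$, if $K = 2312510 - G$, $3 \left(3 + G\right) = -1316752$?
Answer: $\frac{16934725}{3} \approx 5.6449 \cdot 10^{6}$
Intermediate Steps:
$G = - \frac{1316761}{3}$ ($G = -3 + \frac{1}{3} \left(-1316752\right) = -3 - \frac{1316752}{3} = - \frac{1316761}{3} \approx -4.3892 \cdot 10^{5}$)
$K = \frac{8254291}{3}$ ($K = 2312510 - - \frac{1316761}{3} = 2312510 + \frac{1316761}{3} = \frac{8254291}{3} \approx 2.7514 \cdot 10^{6}$)
$K + 2893478 = \frac{8254291}{3} + 2893478 = \frac{16934725}{3}$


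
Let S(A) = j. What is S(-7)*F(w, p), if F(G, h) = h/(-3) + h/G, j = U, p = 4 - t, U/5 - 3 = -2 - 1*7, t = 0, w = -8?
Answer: 55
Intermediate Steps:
U = -30 (U = 15 + 5*(-2 - 1*7) = 15 + 5*(-2 - 7) = 15 + 5*(-9) = 15 - 45 = -30)
p = 4 (p = 4 - 1*0 = 4 + 0 = 4)
j = -30
F(G, h) = -h/3 + h/G (F(G, h) = h*(-1/3) + h/G = -h/3 + h/G)
S(A) = -30
S(-7)*F(w, p) = -30*(-1/3*4 + 4/(-8)) = -30*(-4/3 + 4*(-1/8)) = -30*(-4/3 - 1/2) = -30*(-11/6) = 55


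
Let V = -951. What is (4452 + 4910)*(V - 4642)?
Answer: -52361666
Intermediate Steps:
(4452 + 4910)*(V - 4642) = (4452 + 4910)*(-951 - 4642) = 9362*(-5593) = -52361666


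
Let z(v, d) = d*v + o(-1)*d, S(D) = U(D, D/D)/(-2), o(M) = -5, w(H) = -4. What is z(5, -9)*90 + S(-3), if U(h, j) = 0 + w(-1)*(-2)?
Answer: -4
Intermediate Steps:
U(h, j) = 8 (U(h, j) = 0 - 4*(-2) = 0 + 8 = 8)
S(D) = -4 (S(D) = 8/(-2) = 8*(-½) = -4)
z(v, d) = -5*d + d*v (z(v, d) = d*v - 5*d = -5*d + d*v)
z(5, -9)*90 + S(-3) = -9*(-5 + 5)*90 - 4 = -9*0*90 - 4 = 0*90 - 4 = 0 - 4 = -4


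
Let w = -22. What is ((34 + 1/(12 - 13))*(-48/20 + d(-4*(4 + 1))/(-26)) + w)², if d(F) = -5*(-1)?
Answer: 195468361/16900 ≈ 11566.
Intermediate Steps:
d(F) = 5
((34 + 1/(12 - 13))*(-48/20 + d(-4*(4 + 1))/(-26)) + w)² = ((34 + 1/(12 - 13))*(-48/20 + 5/(-26)) - 22)² = ((34 + 1/(-1))*(-48*1/20 + 5*(-1/26)) - 22)² = ((34 - 1)*(-12/5 - 5/26) - 22)² = (33*(-337/130) - 22)² = (-11121/130 - 22)² = (-13981/130)² = 195468361/16900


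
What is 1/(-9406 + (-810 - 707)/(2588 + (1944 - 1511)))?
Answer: -3021/28417043 ≈ -0.00010631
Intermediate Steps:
1/(-9406 + (-810 - 707)/(2588 + (1944 - 1511))) = 1/(-9406 - 1517/(2588 + 433)) = 1/(-9406 - 1517/3021) = 1/(-28417043/3021) = -3021/28417043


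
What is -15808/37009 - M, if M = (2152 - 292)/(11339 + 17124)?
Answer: -518779844/1053387167 ≈ -0.49249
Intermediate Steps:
M = 1860/28463 ≈ 0.065348
-15808/37009 - M = -15808/37009 - 1*1860/28463 = -15808*1/37009 - 1860/28463 = -15808/37009 - 1860/28463 = -518779844/1053387167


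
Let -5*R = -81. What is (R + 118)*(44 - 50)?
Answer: -4026/5 ≈ -805.20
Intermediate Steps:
R = 81/5 (R = -⅕*(-81) = 81/5 ≈ 16.200)
(R + 118)*(44 - 50) = (81/5 + 118)*(44 - 50) = (671/5)*(-6) = -4026/5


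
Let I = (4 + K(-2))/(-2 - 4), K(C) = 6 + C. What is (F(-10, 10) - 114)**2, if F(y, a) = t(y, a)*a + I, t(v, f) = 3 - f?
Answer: 309136/9 ≈ 34348.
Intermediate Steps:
I = -4/3 (I = (4 + (6 - 2))/(-2 - 4) = (4 + 4)/(-6) = 8*(-1/6) = -4/3 ≈ -1.3333)
F(y, a) = -4/3 + a*(3 - a) (F(y, a) = (3 - a)*a - 4/3 = a*(3 - a) - 4/3 = -4/3 + a*(3 - a))
(F(-10, 10) - 114)**2 = ((-4/3 - 1*10**2 + 3*10) - 114)**2 = ((-4/3 - 1*100 + 30) - 114)**2 = ((-4/3 - 100 + 30) - 114)**2 = (-214/3 - 114)**2 = (-556/3)**2 = 309136/9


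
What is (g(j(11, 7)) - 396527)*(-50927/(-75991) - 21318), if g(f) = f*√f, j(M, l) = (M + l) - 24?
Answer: 642344084142197/75991 + 9719551266*I*√6/75991 ≈ 8.4529e+9 + 3.133e+5*I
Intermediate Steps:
j(M, l) = -24 + M + l
g(f) = f^(3/2)
(g(j(11, 7)) - 396527)*(-50927/(-75991) - 21318) = ((-24 + 11 + 7)^(3/2) - 396527)*(-50927/(-75991) - 21318) = ((-6)^(3/2) - 396527)*(-50927*(-1/75991) - 21318) = (-6*I*√6 - 396527)*(50927/75991 - 21318) = (-396527 - 6*I*√6)*(-1619925211/75991) = 642344084142197/75991 + 9719551266*I*√6/75991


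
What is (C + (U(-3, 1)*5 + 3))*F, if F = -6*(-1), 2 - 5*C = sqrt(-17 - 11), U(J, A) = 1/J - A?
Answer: -98/5 - 12*I*sqrt(7)/5 ≈ -19.6 - 6.3498*I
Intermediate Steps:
C = 2/5 - 2*I*sqrt(7)/5 (C = 2/5 - sqrt(-17 - 11)/5 = 2/5 - 2*I*sqrt(7)/5 ≈ 0.4 - 1.0583*I)
F = 6
(C + (U(-3, 1)*5 + 3))*F = ((2/5 - 2*I*sqrt(7)/5) + ((1/(-3) - 1*1)*5 + 3))*6 = ((2/5 - 2*I*sqrt(7)/5) + ((-1/3 - 1)*5 + 3))*6 = ((2/5 - 2*I*sqrt(7)/5) + (-4/3*5 + 3))*6 = ((2/5 - 2*I*sqrt(7)/5) + (-20/3 + 3))*6 = ((2/5 - 2*I*sqrt(7)/5) - 11/3)*6 = (-49/15 - 2*I*sqrt(7)/5)*6 = -98/5 - 12*I*sqrt(7)/5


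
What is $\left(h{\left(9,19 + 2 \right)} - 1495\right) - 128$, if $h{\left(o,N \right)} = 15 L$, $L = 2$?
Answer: $-1593$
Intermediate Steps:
$h{\left(o,N \right)} = 30$ ($h{\left(o,N \right)} = 15 \cdot 2 = 30$)
$\left(h{\left(9,19 + 2 \right)} - 1495\right) - 128 = \left(30 - 1495\right) - 128 = -1465 - 128 = -1593$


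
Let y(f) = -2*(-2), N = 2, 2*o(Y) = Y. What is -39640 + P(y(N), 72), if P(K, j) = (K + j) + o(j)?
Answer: -39528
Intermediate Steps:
o(Y) = Y/2
y(f) = 4
P(K, j) = K + 3*j/2 (P(K, j) = (K + j) + j/2 = K + 3*j/2)
-39640 + P(y(N), 72) = -39640 + (4 + (3/2)*72) = -39640 + (4 + 108) = -39640 + 112 = -39528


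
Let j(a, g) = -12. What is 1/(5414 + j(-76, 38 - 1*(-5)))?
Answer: 1/5402 ≈ 0.00018512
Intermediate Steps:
1/(5414 + j(-76, 38 - 1*(-5))) = 1/(5414 - 12) = 1/5402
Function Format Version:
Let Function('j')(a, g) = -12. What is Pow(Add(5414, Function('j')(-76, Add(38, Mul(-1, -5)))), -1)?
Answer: Rational(1, 5402) ≈ 0.00018512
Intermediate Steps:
Pow(Add(5414, Function('j')(-76, Add(38, Mul(-1, -5)))), -1) = Pow(Add(5414, -12), -1) = Pow(5402, -1) = Rational(1, 5402)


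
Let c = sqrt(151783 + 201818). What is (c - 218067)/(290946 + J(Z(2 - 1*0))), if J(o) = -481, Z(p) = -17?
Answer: -218067/290465 + 3*sqrt(39289)/290465 ≈ -0.74870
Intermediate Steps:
c = 3*sqrt(39289) (c = sqrt(353601) = 3*sqrt(39289) ≈ 594.64)
(c - 218067)/(290946 + J(Z(2 - 1*0))) = (3*sqrt(39289) - 218067)/(290946 - 481) = (-218067 + 3*sqrt(39289))/290465 = (-218067 + 3*sqrt(39289))*(1/290465) = -218067/290465 + 3*sqrt(39289)/290465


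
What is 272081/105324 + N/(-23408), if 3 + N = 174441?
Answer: -136404953/28016184 ≈ -4.8688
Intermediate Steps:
N = 174438 (N = -3 + 174441 = 174438)
272081/105324 + N/(-23408) = 272081/105324 + 174438/(-23408) = 272081*(1/105324) + 174438*(-1/23408) = 272081/105324 - 7929/1064 = -136404953/28016184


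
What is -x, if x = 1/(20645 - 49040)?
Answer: 1/28395 ≈ 3.5217e-5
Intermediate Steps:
x = -1/28395 (x = 1/(-28395) = -1/28395 ≈ -3.5217e-5)
-x = -1*(-1/28395) = 1/28395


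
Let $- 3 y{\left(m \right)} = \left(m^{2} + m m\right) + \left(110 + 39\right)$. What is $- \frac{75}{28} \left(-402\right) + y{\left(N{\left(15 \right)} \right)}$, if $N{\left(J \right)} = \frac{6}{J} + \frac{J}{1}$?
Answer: $\frac{912463}{1050} \approx 869.01$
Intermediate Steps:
$N{\left(J \right)} = J + \frac{6}{J}$ ($N{\left(J \right)} = \frac{6}{J} + J 1 = \frac{6}{J} + J = J + \frac{6}{J}$)
$y{\left(m \right)} = - \frac{149}{3} - \frac{2 m^{2}}{3}$ ($y{\left(m \right)} = - \frac{\left(m^{2} + m m\right) + \left(110 + 39\right)}{3} = - \frac{\left(m^{2} + m^{2}\right) + 149}{3} = - \frac{2 m^{2} + 149}{3} = - \frac{149 + 2 m^{2}}{3} = - \frac{149}{3} - \frac{2 m^{2}}{3}$)
$- \frac{75}{28} \left(-402\right) + y{\left(N{\left(15 \right)} \right)} = - \frac{75}{28} \left(-402\right) - \left(\frac{149}{3} + \frac{2 \left(15 + \frac{6}{15}\right)^{2}}{3}\right) = \left(-75\right) \frac{1}{28} \left(-402\right) - \left(\frac{149}{3} + \frac{2 \left(15 + 6 \cdot \frac{1}{15}\right)^{2}}{3}\right) = \left(- \frac{75}{28}\right) \left(-402\right) - \left(\frac{149}{3} + \frac{2 \left(15 + \frac{2}{5}\right)^{2}}{3}\right) = \frac{15075}{14} - \left(\frac{149}{3} + \frac{2 \left(\frac{77}{5}\right)^{2}}{3}\right) = \frac{15075}{14} - \frac{15583}{75} = \frac{912463}{1050}$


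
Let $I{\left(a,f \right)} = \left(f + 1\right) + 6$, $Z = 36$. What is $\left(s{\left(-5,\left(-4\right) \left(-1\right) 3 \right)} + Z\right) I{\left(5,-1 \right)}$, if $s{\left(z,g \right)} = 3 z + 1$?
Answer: $132$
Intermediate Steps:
$s{\left(z,g \right)} = 1 + 3 z$
$I{\left(a,f \right)} = 7 + f$ ($I{\left(a,f \right)} = \left(1 + f\right) + 6 = 7 + f$)
$\left(s{\left(-5,\left(-4\right) \left(-1\right) 3 \right)} + Z\right) I{\left(5,-1 \right)} = \left(\left(1 + 3 \left(-5\right)\right) + 36\right) \left(7 - 1\right) = \left(\left(1 - 15\right) + 36\right) 6 = \left(-14 + 36\right) 6 = 22 \cdot 6 = 132$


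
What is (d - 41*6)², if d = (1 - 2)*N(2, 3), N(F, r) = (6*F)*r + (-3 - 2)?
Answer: 76729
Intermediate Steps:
N(F, r) = -5 + 6*F*r (N(F, r) = 6*F*r - 5 = -5 + 6*F*r)
d = -31 (d = (1 - 2)*(-5 + 6*2*3) = -(-5 + 36) = -1*31 = -31)
(d - 41*6)² = (-31 - 41*6)² = (-31 - 246)² = (-277)² = 76729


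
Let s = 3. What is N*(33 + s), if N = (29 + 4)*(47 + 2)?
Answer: 58212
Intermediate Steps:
N = 1617 (N = 33*49 = 1617)
N*(33 + s) = 1617*(33 + 3) = 1617*36 = 58212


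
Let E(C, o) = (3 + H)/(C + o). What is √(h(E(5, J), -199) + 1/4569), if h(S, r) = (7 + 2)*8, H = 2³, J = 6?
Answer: √1503059361/4569 ≈ 8.4853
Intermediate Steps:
H = 8
E(C, o) = 11/(C + o) (E(C, o) = (3 + 8)/(C + o) = 11/(C + o))
h(S, r) = 72 (h(S, r) = 9*8 = 72)
√(h(E(5, J), -199) + 1/4569) = √(72 + 1/4569) = √(328969/4569) = √1503059361/4569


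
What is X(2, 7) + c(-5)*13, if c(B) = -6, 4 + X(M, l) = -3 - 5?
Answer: -90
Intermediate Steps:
X(M, l) = -12 (X(M, l) = -4 + (-3 - 5) = -4 - 8 = -12)
X(2, 7) + c(-5)*13 = -12 - 6*13 = -12 - 78 = -90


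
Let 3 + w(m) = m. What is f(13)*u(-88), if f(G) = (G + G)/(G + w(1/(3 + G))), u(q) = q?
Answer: -36608/161 ≈ -227.38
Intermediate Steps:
w(m) = -3 + m
f(G) = 2*G/(-3 + G + 1/(3 + G)) (f(G) = (G + G)/(G + (-3 + 1/(3 + G))) = (2*G)/(-3 + G + 1/(3 + G)) = 2*G/(-3 + G + 1/(3 + G)))
f(13)*u(-88) = (2*13*(3 + 13)/(-8 + 13²))*(-88) = (2*13*16/(-8 + 169))*(-88) = (2*13*16/161)*(-88) = (2*13*(1/161)*16)*(-88) = (416/161)*(-88) = -36608/161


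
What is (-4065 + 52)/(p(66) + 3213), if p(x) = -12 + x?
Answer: -4013/3267 ≈ -1.2283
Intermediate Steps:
(-4065 + 52)/(p(66) + 3213) = (-4065 + 52)/((-12 + 66) + 3213) = -4013/(54 + 3213) = -4013/3267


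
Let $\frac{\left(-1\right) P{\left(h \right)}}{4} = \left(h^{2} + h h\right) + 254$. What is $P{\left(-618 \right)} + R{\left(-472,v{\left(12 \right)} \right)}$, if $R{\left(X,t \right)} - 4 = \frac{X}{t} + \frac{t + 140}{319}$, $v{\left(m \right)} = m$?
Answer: $- \frac{2925015814}{957} \approx -3.0564 \cdot 10^{6}$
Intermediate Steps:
$R{\left(X,t \right)} = \frac{1416}{319} + \frac{t}{319} + \frac{X}{t}$ ($R{\left(X,t \right)} = 4 + \left(\frac{X}{t} + \frac{t + 140}{319}\right) = 4 + \left(\frac{X}{t} + \left(140 + t\right) \frac{1}{319}\right) = 4 + \left(\frac{X}{t} + \left(\frac{140}{319} + \frac{t}{319}\right)\right) = 4 + \left(\frac{140}{319} + \frac{t}{319} + \frac{X}{t}\right) = \frac{1416}{319} + \frac{t}{319} + \frac{X}{t}$)
$P{\left(h \right)} = -1016 - 8 h^{2}$ ($P{\left(h \right)} = - 4 \left(\left(h^{2} + h h\right) + 254\right) = - 4 \left(\left(h^{2} + h^{2}\right) + 254\right) = - 4 \left(2 h^{2} + 254\right) = - 4 \left(254 + 2 h^{2}\right) = -1016 - 8 h^{2}$)
$P{\left(-618 \right)} + R{\left(-472,v{\left(12 \right)} \right)} = \left(-1016 - 8 \left(-618\right)^{2}\right) + \frac{-472 + \frac{1}{319} \cdot 12 \left(1416 + 12\right)}{12} = \left(-1016 - 3055392\right) + \frac{-472 + \frac{1}{319} \cdot 12 \cdot 1428}{12} = \left(-1016 - 3055392\right) + \frac{-472 + \frac{17136}{319}}{12} = -3056408 + \frac{1}{12} \left(- \frac{133432}{319}\right) = -3056408 - \frac{33358}{957} = - \frac{2925015814}{957}$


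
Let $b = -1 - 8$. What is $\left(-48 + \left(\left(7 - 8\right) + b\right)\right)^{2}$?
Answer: $3364$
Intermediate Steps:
$b = -9$
$\left(-48 + \left(\left(7 - 8\right) + b\right)\right)^{2} = \left(-48 + \left(\left(7 - 8\right) - 9\right)\right)^{2} = \left(-48 - 10\right)^{2} = \left(-58\right)^{2} = 3364$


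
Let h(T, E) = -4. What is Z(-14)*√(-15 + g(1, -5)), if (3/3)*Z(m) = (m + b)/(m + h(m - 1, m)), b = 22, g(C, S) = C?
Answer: -4*I*√14/9 ≈ -1.663*I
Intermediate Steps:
Z(m) = (22 + m)/(-4 + m) (Z(m) = (m + 22)/(m - 4) = (22 + m)/(-4 + m))
Z(-14)*√(-15 + g(1, -5)) = ((22 - 14)/(-4 - 14))*√(-15 + 1) = (8/(-18))*√(-14) = (-1/18*8)*(I*√14) = -4*I*√14/9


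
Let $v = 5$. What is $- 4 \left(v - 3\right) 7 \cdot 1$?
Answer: $-56$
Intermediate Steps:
$- 4 \left(v - 3\right) 7 \cdot 1 = - 4 \left(5 - 3\right) 7 \cdot 1 = \left(-4\right) 2 \cdot 7 \cdot 1 = \left(-8\right) 7 \cdot 1 = \left(-56\right) 1 = -56$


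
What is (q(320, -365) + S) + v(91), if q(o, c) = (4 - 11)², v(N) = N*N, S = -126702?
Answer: -118372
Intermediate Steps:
v(N) = N²
q(o, c) = 49 (q(o, c) = (-7)² = 49)
(q(320, -365) + S) + v(91) = (49 - 126702) + 91² = -126653 + 8281 = -118372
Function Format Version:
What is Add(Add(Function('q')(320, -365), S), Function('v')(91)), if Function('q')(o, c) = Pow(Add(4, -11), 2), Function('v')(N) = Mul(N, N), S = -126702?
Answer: -118372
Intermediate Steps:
Function('v')(N) = Pow(N, 2)
Function('q')(o, c) = 49 (Function('q')(o, c) = Pow(-7, 2) = 49)
Add(Add(Function('q')(320, -365), S), Function('v')(91)) = Add(Add(49, -126702), Pow(91, 2)) = Add(-126653, 8281) = -118372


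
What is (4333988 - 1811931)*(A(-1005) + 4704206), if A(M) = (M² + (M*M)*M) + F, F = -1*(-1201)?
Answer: -2545662679248501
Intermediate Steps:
F = 1201
A(M) = 1201 + M² + M³ (A(M) = (M² + (M*M)*M) + 1201 = (M² + M²*M) + 1201 = (M² + M³) + 1201 = 1201 + M² + M³)
(4333988 - 1811931)*(A(-1005) + 4704206) = (4333988 - 1811931)*((1201 + (-1005)² + (-1005)³) + 4704206) = 2522057*((1201 + 1010025 - 1015075125) + 4704206) = 2522057*(-1014063899 + 4704206) = 2522057*(-1009359693) = -2545662679248501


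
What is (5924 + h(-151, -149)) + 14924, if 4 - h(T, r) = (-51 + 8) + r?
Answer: 21044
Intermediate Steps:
h(T, r) = 47 - r (h(T, r) = 4 - ((-51 + 8) + r) = 4 - (-43 + r) = 4 + (43 - r) = 47 - r)
(5924 + h(-151, -149)) + 14924 = (5924 + (47 - 1*(-149))) + 14924 = (5924 + (47 + 149)) + 14924 = (5924 + 196) + 14924 = 6120 + 14924 = 21044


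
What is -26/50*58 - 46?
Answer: -1904/25 ≈ -76.160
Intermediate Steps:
-26/50*58 - 46 = -26*1/50*58 - 46 = -13/25*58 - 46 = -754/25 - 46 = -1904/25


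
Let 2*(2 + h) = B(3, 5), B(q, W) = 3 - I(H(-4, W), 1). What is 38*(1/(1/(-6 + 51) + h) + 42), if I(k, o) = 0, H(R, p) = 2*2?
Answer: 65208/43 ≈ 1516.5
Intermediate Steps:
H(R, p) = 4
B(q, W) = 3 (B(q, W) = 3 - 1*0 = 3 + 0 = 3)
h = -½ (h = -2 + (½)*3 = -2 + 3/2 = -½ ≈ -0.50000)
38*(1/(1/(-6 + 51) + h) + 42) = 38*(1/(1/(-6 + 51) - ½) + 42) = 38*(1/(1/45 - ½) + 42) = 38*(1/(-43/90) + 42) = 38*(-90/43 + 42) = 38*(1716/43) = 65208/43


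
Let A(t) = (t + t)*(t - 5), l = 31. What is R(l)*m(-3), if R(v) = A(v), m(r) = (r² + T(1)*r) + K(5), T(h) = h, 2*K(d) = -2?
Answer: 8060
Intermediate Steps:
K(d) = -1 (K(d) = (½)*(-2) = -1)
m(r) = -1 + r + r² (m(r) = (r² + 1*r) - 1 = (r² + r) - 1 = (r + r²) - 1 = -1 + r + r²)
A(t) = 2*t*(-5 + t) (A(t) = (2*t)*(-5 + t) = 2*t*(-5 + t))
R(v) = 2*v*(-5 + v)
R(l)*m(-3) = (2*31*(-5 + 31))*(-1 - 3 + (-3)²) = (2*31*26)*(-1 - 3 + 9) = 1612*5 = 8060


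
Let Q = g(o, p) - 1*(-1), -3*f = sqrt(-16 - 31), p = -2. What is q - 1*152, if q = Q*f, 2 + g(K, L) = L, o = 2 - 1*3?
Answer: -152 + I*sqrt(47) ≈ -152.0 + 6.8557*I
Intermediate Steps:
o = -1 (o = 2 - 3 = -1)
f = -I*sqrt(47)/3 (f = -sqrt(-16 - 31)/3 = -I*sqrt(47)/3 ≈ -2.2852*I)
g(K, L) = -2 + L
Q = -3 (Q = (-2 - 2) - 1*(-1) = -4 + 1 = -3)
q = I*sqrt(47) (q = -(-1)*I*sqrt(47) = I*sqrt(47) ≈ 6.8557*I)
q - 1*152 = I*sqrt(47) - 1*152 = I*sqrt(47) - 152 = -152 + I*sqrt(47)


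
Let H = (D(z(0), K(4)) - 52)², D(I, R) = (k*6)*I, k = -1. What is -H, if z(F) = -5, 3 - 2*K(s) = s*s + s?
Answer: -484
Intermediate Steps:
K(s) = 3/2 - s/2 - s²/2 (K(s) = 3/2 - (s*s + s)/2 = 3/2 - (s² + s)/2 = 3/2 - (s + s²)/2 = 3/2 + (-s/2 - s²/2) = 3/2 - s/2 - s²/2)
D(I, R) = -6*I (D(I, R) = (-1*6)*I = -6*I)
H = 484 (H = (-6*(-5) - 52)² = (30 - 52)² = (-22)² = 484)
-H = -1*484 = -484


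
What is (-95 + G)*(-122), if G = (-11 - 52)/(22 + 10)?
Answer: 189283/16 ≈ 11830.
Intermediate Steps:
G = -63/32 ≈ -1.9688
(-95 + G)*(-122) = (-95 - 63/32)*(-122) = -3103/32*(-122) = 189283/16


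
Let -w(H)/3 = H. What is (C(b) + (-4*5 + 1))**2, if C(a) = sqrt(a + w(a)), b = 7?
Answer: (19 - I*sqrt(14))**2 ≈ 347.0 - 142.18*I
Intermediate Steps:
w(H) = -3*H
C(a) = sqrt(2)*sqrt(-a) (C(a) = sqrt(a - 3*a) = sqrt(-2*a) = sqrt(2)*sqrt(-a))
(C(b) + (-4*5 + 1))**2 = (sqrt(2)*sqrt(-1*7) + (-4*5 + 1))**2 = (sqrt(2)*sqrt(-7) + (-20 + 1))**2 = (sqrt(2)*(I*sqrt(7)) - 19)**2 = (I*sqrt(14) - 19)**2 = (-19 + I*sqrt(14))**2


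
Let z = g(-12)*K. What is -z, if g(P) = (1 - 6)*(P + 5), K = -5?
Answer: 175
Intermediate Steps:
g(P) = -25 - 5*P (g(P) = -5*(5 + P) = -25 - 5*P)
z = -175 (z = (-25 - 5*(-12))*(-5) = (-25 + 60)*(-5) = 35*(-5) = -175)
-z = -1*(-175) = 175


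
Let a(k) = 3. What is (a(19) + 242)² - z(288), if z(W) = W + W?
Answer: 59449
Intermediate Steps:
z(W) = 2*W
(a(19) + 242)² - z(288) = (3 + 242)² - 2*288 = 245² - 1*576 = 60025 - 576 = 59449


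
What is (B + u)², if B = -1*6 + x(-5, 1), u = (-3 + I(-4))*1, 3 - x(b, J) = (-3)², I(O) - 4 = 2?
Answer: 81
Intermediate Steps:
I(O) = 6 (I(O) = 4 + 2 = 6)
x(b, J) = -6 (x(b, J) = 3 - 1*(-3)² = 3 - 1*9 = 3 - 9 = -6)
u = 3 (u = (-3 + 6)*1 = 3*1 = 3)
B = -12 (B = -1*6 - 6 = -6 - 6 = -12)
(B + u)² = (-12 + 3)² = (-9)² = 81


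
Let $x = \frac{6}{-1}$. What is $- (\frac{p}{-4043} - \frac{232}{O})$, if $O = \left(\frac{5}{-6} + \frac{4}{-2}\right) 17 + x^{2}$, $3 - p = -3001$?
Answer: $- \frac{5408564}{295139} \approx -18.325$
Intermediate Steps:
$x = -6$ ($x = 6 \left(-1\right) = -6$)
$p = 3004$ ($p = 3 - -3001 = 3 + 3001 = 3004$)
$O = - \frac{73}{6}$ ($O = \left(\frac{5}{-6} + \frac{4}{-2}\right) 17 + \left(-6\right)^{2} = \left(5 \left(- \frac{1}{6}\right) + 4 \left(- \frac{1}{2}\right)\right) 17 + 36 = \left(- \frac{5}{6} - 2\right) 17 + 36 = \left(- \frac{17}{6}\right) 17 + 36 = - \frac{289}{6} + 36 = - \frac{73}{6} \approx -12.167$)
$- (\frac{p}{-4043} - \frac{232}{O}) = - (\frac{3004}{-4043} - \frac{232}{- \frac{73}{6}}) = - (3004 \left(- \frac{1}{4043}\right) - - \frac{1392}{73}) = - (- \frac{3004}{4043} + \frac{1392}{73}) = \left(-1\right) \frac{5408564}{295139} = - \frac{5408564}{295139}$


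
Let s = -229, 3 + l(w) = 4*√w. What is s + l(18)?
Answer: -232 + 12*√2 ≈ -215.03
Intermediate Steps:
l(w) = -3 + 4*√w
s + l(18) = -229 + (-3 + 4*√18) = -229 + (-3 + 4*(3*√2)) = -229 + (-3 + 12*√2) = -232 + 12*√2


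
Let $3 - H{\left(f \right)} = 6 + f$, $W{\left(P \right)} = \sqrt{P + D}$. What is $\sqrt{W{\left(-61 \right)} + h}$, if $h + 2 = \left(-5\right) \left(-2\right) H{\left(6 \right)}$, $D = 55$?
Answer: $\sqrt{-92 + i \sqrt{6}} \approx 0.1277 + 9.5925 i$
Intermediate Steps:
$W{\left(P \right)} = \sqrt{55 + P}$ ($W{\left(P \right)} = \sqrt{P + 55} = \sqrt{55 + P}$)
$H{\left(f \right)} = -3 - f$ ($H{\left(f \right)} = 3 - \left(6 + f\right) = -3 - f$)
$h = -92$ ($h = -2 + \left(-5\right) \left(-2\right) \left(-3 - 6\right) = -2 + 10 \left(-3 - 6\right) = -2 + 10 \left(-9\right) = -2 - 90 = -92$)
$\sqrt{W{\left(-61 \right)} + h} = \sqrt{\sqrt{55 - 61} - 92} = \sqrt{\sqrt{-6} - 92} = \sqrt{i \sqrt{6} - 92} = \sqrt{-92 + i \sqrt{6}}$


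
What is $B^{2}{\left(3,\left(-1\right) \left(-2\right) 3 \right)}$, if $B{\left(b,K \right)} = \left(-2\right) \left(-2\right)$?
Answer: $16$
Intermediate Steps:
$B{\left(b,K \right)} = 4$
$B^{2}{\left(3,\left(-1\right) \left(-2\right) 3 \right)} = 4^{2} = 16$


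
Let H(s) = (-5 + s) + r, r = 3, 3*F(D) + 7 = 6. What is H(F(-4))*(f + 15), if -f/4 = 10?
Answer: 175/3 ≈ 58.333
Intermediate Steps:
f = -40 (f = -4*10 = -40)
F(D) = -1/3 (F(D) = -7/3 + (1/3)*6 = -7/3 + 2 = -1/3)
H(s) = -2 + s (H(s) = (-5 + s) + 3 = -2 + s)
H(F(-4))*(f + 15) = (-2 - 1/3)*(-40 + 15) = -7/3*(-25) = 175/3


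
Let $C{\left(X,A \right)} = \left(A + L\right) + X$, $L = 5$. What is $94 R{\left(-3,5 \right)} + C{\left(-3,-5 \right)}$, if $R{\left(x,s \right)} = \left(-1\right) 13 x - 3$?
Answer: $3381$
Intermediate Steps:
$C{\left(X,A \right)} = 5 + A + X$ ($C{\left(X,A \right)} = \left(A + 5\right) + X = \left(5 + A\right) + X = 5 + A + X$)
$R{\left(x,s \right)} = -3 - 13 x$ ($R{\left(x,s \right)} = - 13 x - 3 = -3 - 13 x$)
$94 R{\left(-3,5 \right)} + C{\left(-3,-5 \right)} = 94 \left(-3 - -39\right) - 3 = 94 \left(-3 + 39\right) - 3 = 94 \cdot 36 - 3 = 3384 - 3 = 3381$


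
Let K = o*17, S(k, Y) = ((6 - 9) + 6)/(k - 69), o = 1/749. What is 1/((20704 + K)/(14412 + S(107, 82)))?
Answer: 410196591/589277894 ≈ 0.69610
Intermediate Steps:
o = 1/749 ≈ 0.0013351
S(k, Y) = 3/(-69 + k) (S(k, Y) = (-3 + 6)/(-69 + k) = 3/(-69 + k))
K = 17/749 (K = (1/749)*17 = 17/749 ≈ 0.022697)
1/((20704 + K)/(14412 + S(107, 82))) = 1/((20704 + 17/749)/(14412 + 3/(-69 + 107))) = 1/(15507313/(749*(14412 + 3/38))) = 1/(15507313/(749*(547659/38))) = 1/((15507313/749)*(38/547659)) = 1/(589277894/410196591) = 410196591/589277894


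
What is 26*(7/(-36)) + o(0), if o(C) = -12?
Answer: -307/18 ≈ -17.056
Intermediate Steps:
26*(7/(-36)) + o(0) = 26*(7/(-36)) - 12 = 26*(7*(-1/36)) - 12 = 26*(-7/36) - 12 = -91/18 - 12 = -307/18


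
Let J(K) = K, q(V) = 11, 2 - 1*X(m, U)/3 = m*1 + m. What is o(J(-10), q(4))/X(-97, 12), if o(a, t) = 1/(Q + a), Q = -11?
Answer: -1/12348 ≈ -8.0985e-5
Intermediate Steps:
X(m, U) = 6 - 6*m (X(m, U) = 6 - 3*(m*1 + m) = 6 - 3*(m + m) = 6 - 6*m)
o(a, t) = 1/(-11 + a)
o(J(-10), q(4))/X(-97, 12) = 1/((-11 - 10)*(6 - 6*(-97))) = 1/((-21)*(6 + 582)) = -1/21/588 = -1/21*1/588 = -1/12348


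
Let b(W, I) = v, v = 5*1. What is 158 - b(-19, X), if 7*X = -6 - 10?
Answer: 153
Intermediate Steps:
X = -16/7 (X = (-6 - 10)/7 = (1/7)*(-16) = -16/7 ≈ -2.2857)
v = 5
b(W, I) = 5
158 - b(-19, X) = 158 - 1*5 = 158 - 5 = 153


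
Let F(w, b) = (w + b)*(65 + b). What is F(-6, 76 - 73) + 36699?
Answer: 36495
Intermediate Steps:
F(w, b) = (65 + b)*(b + w) (F(w, b) = (b + w)*(65 + b) = (65 + b)*(b + w))
F(-6, 76 - 73) + 36699 = ((76 - 73)² + 65*(76 - 73) + 65*(-6) + (76 - 73)*(-6)) + 36699 = (3² + 65*3 - 390 + 3*(-6)) + 36699 = (9 + 195 - 390 - 18) + 36699 = -204 + 36699 = 36495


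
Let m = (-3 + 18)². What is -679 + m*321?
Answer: 71546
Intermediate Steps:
m = 225 (m = 15² = 225)
-679 + m*321 = -679 + 225*321 = -679 + 72225 = 71546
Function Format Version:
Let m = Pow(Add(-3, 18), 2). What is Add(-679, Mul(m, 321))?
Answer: 71546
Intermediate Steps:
m = 225 (m = Pow(15, 2) = 225)
Add(-679, Mul(m, 321)) = Add(-679, Mul(225, 321)) = Add(-679, 72225) = 71546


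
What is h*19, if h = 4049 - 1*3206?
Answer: 16017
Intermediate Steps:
h = 843 (h = 4049 - 3206 = 843)
h*19 = 843*19 = 16017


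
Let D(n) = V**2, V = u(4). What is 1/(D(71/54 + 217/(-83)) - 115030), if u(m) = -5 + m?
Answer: -1/115029 ≈ -8.6935e-6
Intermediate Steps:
V = -1 (V = -5 + 4 = -1)
D(n) = 1 (D(n) = (-1)**2 = 1)
1/(D(71/54 + 217/(-83)) - 115030) = 1/(1 - 115030) = 1/(-115029) = -1/115029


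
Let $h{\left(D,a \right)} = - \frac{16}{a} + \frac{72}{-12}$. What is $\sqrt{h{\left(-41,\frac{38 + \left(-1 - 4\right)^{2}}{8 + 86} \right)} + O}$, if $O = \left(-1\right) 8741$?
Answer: $\frac{i \sqrt{3867955}}{21} \approx 93.653 i$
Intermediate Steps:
$O = -8741$
$h{\left(D,a \right)} = -6 - \frac{16}{a}$ ($h{\left(D,a \right)} = - \frac{16}{a} + 72 \left(- \frac{1}{12}\right) = - \frac{16}{a} - 6 = -6 - \frac{16}{a}$)
$\sqrt{h{\left(-41,\frac{38 + \left(-1 - 4\right)^{2}}{8 + 86} \right)} + O} = \sqrt{\left(-6 - \frac{16}{\left(38 + \left(-1 - 4\right)^{2}\right) \frac{1}{8 + 86}}\right) - 8741} = \sqrt{\left(-6 - \frac{16}{\left(38 + \left(-5\right)^{2}\right) \frac{1}{94}}\right) - 8741} = \sqrt{\left(-6 - \frac{16}{\left(38 + 25\right) \frac{1}{94}}\right) - 8741} = \sqrt{\left(-6 - \frac{16}{63 \cdot \frac{1}{94}}\right) - 8741} = \sqrt{\left(-6 - \frac{16}{\frac{63}{94}}\right) - 8741} = \sqrt{\left(-6 - \frac{1504}{63}\right) - 8741} = \sqrt{- \frac{1882}{63} - 8741} = \sqrt{- \frac{552565}{63}} = \frac{i \sqrt{3867955}}{21}$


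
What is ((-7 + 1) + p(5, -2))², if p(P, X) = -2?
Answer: 64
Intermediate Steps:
((-7 + 1) + p(5, -2))² = ((-7 + 1) - 2)² = (-6 - 2)² = (-8)² = 64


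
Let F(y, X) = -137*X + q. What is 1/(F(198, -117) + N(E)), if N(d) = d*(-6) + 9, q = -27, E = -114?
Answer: 1/16695 ≈ 5.9898e-5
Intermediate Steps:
N(d) = 9 - 6*d (N(d) = -6*d + 9 = 9 - 6*d)
F(y, X) = -27 - 137*X (F(y, X) = -137*X - 27 = -27 - 137*X)
1/(F(198, -117) + N(E)) = 1/((-27 - 137*(-117)) + (9 - 6*(-114))) = 1/((-27 + 16029) + (9 + 684)) = 1/(16002 + 693) = 1/16695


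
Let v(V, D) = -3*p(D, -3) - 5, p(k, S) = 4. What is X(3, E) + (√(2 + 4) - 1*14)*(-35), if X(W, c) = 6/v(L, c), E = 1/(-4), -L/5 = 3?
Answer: 8324/17 - 35*√6 ≈ 403.92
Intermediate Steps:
L = -15 (L = -5*3 = -15)
v(V, D) = -17 (v(V, D) = -3*4 - 5 = -12 - 5 = -17)
E = -¼ ≈ -0.25000
X(W, c) = -6/17 (X(W, c) = 6/(-17) = 6*(-1/17) = -6/17)
X(3, E) + (√(2 + 4) - 1*14)*(-35) = -6/17 + (√(2 + 4) - 1*14)*(-35) = -6/17 + (√6 - 14)*(-35) = -6/17 + (-14 + √6)*(-35) = -6/17 + (490 - 35*√6) = 8324/17 - 35*√6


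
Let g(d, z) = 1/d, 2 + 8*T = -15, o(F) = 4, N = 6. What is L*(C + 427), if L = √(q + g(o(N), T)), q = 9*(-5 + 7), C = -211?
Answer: 108*√73 ≈ 922.75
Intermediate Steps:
T = -17/8 (T = -¼ + (⅛)*(-15) = -¼ - 15/8 = -17/8 ≈ -2.1250)
q = 18 (q = 9*2 = 18)
L = √73/2 (L = √(18 + 1/4) = √(18 + ¼) = √(73/4) = √73/2 ≈ 4.2720)
L*(C + 427) = (√73/2)*(-211 + 427) = (√73/2)*216 = 108*√73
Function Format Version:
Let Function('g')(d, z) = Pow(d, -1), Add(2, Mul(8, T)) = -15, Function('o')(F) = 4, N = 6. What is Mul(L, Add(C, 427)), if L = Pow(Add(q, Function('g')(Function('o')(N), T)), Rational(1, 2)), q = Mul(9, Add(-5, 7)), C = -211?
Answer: Mul(108, Pow(73, Rational(1, 2))) ≈ 922.75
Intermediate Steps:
T = Rational(-17, 8) (T = Add(Rational(-1, 4), Mul(Rational(1, 8), -15)) = Add(Rational(-1, 4), Rational(-15, 8)) = Rational(-17, 8) ≈ -2.1250)
q = 18 (q = Mul(9, 2) = 18)
L = Mul(Rational(1, 2), Pow(73, Rational(1, 2))) (L = Pow(Add(18, Pow(4, -1)), Rational(1, 2)) = Pow(Add(18, Rational(1, 4)), Rational(1, 2)) = Pow(Rational(73, 4), Rational(1, 2)) = Mul(Rational(1, 2), Pow(73, Rational(1, 2))) ≈ 4.2720)
Mul(L, Add(C, 427)) = Mul(Mul(Rational(1, 2), Pow(73, Rational(1, 2))), Add(-211, 427)) = Mul(Mul(Rational(1, 2), Pow(73, Rational(1, 2))), 216) = Mul(108, Pow(73, Rational(1, 2)))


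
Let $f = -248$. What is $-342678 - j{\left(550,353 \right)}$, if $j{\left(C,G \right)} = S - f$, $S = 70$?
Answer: $-342996$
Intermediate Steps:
$j{\left(C,G \right)} = 318$ ($j{\left(C,G \right)} = 70 - -248 = 70 + 248 = 318$)
$-342678 - j{\left(550,353 \right)} = -342678 - 318 = -342996$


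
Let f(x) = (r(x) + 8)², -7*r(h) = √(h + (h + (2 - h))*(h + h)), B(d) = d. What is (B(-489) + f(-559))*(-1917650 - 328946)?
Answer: 53064597520/49 + 35945536*I*√2795/7 ≈ 1.083e+9 + 2.7148e+8*I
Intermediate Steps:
r(h) = -√5*√h/7 (r(h) = -√(h + (h + (2 - h))*(h + h))/7 = -√(h + 2*(2*h))/7 = -√(h + 4*h)/7 = -√5*√h/7)
f(x) = (8 - √5*√x/7)² (f(x) = (-√5*√x/7 + 8)² = (8 - √5*√x/7)²)
(B(-489) + f(-559))*(-1917650 - 328946) = (-489 + (-56 + √5*√(-559))²/49)*(-1917650 - 328946) = (-489 + (-56 + √5*(I*√559))²/49)*(-2246596) = (-489 + (-56 + I*√2795)²/49)*(-2246596) = 1098585444 - 2246596*(-56 + I*√2795)²/49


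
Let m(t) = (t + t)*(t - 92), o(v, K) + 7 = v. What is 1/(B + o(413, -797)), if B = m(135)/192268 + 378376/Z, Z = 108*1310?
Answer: 1700129790/694902205963 ≈ 0.0024466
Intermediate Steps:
o(v, K) = -7 + v
Z = 141480
m(t) = 2*t*(-92 + t) (m(t) = (2*t)*(-92 + t) = 2*t*(-92 + t))
B = 4649511223/1700129790 (B = (2*135*(-92 + 135))/192268 + 378376/141480 = (2*135*43)*(1/192268) + 378376*(1/141480) = 11610*(1/192268) + 47297/17685 = 5805/96134 + 47297/17685 = 4649511223/1700129790 ≈ 2.7348)
1/(B + o(413, -797)) = 1/(4649511223/1700129790 + (-7 + 413)) = 1/(4649511223/1700129790 + 406) = 1/(694902205963/1700129790) = 1700129790/694902205963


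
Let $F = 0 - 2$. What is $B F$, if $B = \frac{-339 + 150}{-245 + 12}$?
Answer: $- \frac{378}{233} \approx -1.6223$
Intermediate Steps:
$B = \frac{189}{233}$ ($B = - \frac{189}{-233} = \left(-189\right) \left(- \frac{1}{233}\right) = \frac{189}{233} \approx 0.81116$)
$F = -2$ ($F = 0 - 2 = -2$)
$B F = \frac{189}{233} \left(-2\right) = - \frac{378}{233}$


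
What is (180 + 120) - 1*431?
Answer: -131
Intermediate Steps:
(180 + 120) - 1*431 = 300 - 431 = -131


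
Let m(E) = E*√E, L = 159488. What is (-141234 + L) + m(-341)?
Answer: 18254 - 341*I*√341 ≈ 18254.0 - 6297.0*I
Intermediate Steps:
m(E) = E^(3/2)
(-141234 + L) + m(-341) = (-141234 + 159488) + (-341)^(3/2) = 18254 - 341*I*√341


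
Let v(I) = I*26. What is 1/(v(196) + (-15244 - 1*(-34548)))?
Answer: 1/24400 ≈ 4.0984e-5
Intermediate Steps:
v(I) = 26*I
1/(v(196) + (-15244 - 1*(-34548))) = 1/(26*196 + (-15244 - 1*(-34548))) = 1/(5096 + (-15244 + 34548)) = 1/(5096 + 19304) = 1/24400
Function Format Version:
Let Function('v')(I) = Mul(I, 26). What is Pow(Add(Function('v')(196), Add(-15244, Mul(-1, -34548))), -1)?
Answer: Rational(1, 24400) ≈ 4.0984e-5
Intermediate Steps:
Function('v')(I) = Mul(26, I)
Pow(Add(Function('v')(196), Add(-15244, Mul(-1, -34548))), -1) = Pow(Add(Mul(26, 196), Add(-15244, Mul(-1, -34548))), -1) = Pow(Add(5096, Add(-15244, 34548)), -1) = Pow(Add(5096, 19304), -1) = Pow(24400, -1) = Rational(1, 24400)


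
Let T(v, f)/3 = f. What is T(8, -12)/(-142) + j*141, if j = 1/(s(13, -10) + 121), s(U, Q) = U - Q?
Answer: 4201/3408 ≈ 1.2327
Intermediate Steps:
T(v, f) = 3*f
j = 1/144 (j = 1/((13 - 1*(-10)) + 121) = 1/((13 + 10) + 121) = 1/(23 + 121) = 1/144 ≈ 0.0069444)
T(8, -12)/(-142) + j*141 = (3*(-12))/(-142) + (1/144)*141 = -36*(-1/142) + 47/48 = 18/71 + 47/48 = 4201/3408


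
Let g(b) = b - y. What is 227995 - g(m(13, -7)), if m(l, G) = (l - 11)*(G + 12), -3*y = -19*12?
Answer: 228061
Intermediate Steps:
y = 76 (y = -(-19)*12/3 = -⅓*(-228) = 76)
m(l, G) = (-11 + l)*(12 + G)
g(b) = -76 + b (g(b) = b - 1*76 = b - 76 = -76 + b)
227995 - g(m(13, -7)) = 227995 - (-76 + (-132 - 11*(-7) + 12*13 - 7*13)) = 227995 - (-76 + (-132 + 77 + 156 - 91)) = 227995 - (-76 + 10) = 227995 - 1*(-66) = 227995 + 66 = 228061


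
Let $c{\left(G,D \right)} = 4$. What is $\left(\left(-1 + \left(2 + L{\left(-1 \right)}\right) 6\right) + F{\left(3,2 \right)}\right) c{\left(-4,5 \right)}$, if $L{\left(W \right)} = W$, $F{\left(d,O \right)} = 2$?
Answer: $28$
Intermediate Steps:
$\left(\left(-1 + \left(2 + L{\left(-1 \right)}\right) 6\right) + F{\left(3,2 \right)}\right) c{\left(-4,5 \right)} = \left(\left(-1 + \left(2 - 1\right) 6\right) + 2\right) 4 = \left(\left(-1 + 1 \cdot 6\right) + 2\right) 4 = \left(\left(-1 + 6\right) + 2\right) 4 = \left(5 + 2\right) 4 = 7 \cdot 4 = 28$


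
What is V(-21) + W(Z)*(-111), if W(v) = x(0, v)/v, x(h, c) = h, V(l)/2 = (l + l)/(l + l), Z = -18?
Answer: 2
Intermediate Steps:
V(l) = 2 (V(l) = 2*((l + l)/(l + l)) = 2*((2*l)/((2*l))) = 2*((2*l)*(1/(2*l))) = 2*1 = 2)
W(v) = 0 (W(v) = 0/v = 0)
V(-21) + W(Z)*(-111) = 2 + 0*(-111) = 2 + 0 = 2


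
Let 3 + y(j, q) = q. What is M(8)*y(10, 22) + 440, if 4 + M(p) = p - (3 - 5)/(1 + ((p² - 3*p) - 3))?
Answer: 517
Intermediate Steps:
y(j, q) = -3 + q
M(p) = -4 + p + 2/(-2 + p² - 3*p) (M(p) = -4 + (p - (3 - 5)/(1 + ((p² - 3*p) - 3))) = -4 + (p - (-2)/(1 + (-3 + p² - 3*p))) = -4 + (p - (-2)/(-2 + p² - 3*p)) = -4 + (p + 2/(-2 + p² - 3*p)) = -4 + p + 2/(-2 + p² - 3*p))
M(8)*y(10, 22) + 440 = ((-10 - 1*8³ - 10*8 + 7*8²)/(2 - 1*8² + 3*8))*(-3 + 22) + 440 = ((-10 - 1*512 - 80 + 7*64)/(2 - 1*64 + 24))*19 + 440 = ((-10 - 512 - 80 + 448)/(2 - 64 + 24))*19 + 440 = (-154/(-38))*19 + 440 = -1/38*(-154)*19 + 440 = (77/19)*19 + 440 = 77 + 440 = 517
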